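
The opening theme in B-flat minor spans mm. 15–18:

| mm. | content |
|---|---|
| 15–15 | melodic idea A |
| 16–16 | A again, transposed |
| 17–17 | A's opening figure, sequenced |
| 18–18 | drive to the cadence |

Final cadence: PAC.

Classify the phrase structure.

Basic idea (bar 15) + its repetition (measure 16) form the presentation; fragmentation and cadence (mm. 17–18) form the continuation — the 4-bar whole is a sentence.

sentence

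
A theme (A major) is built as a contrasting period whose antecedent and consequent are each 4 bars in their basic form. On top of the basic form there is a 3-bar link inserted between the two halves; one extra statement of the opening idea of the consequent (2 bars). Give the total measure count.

Basic contrasting period: 4 + 4 = 8 bars.
8 (basic form) + 3 (link) + 2 (extra statement) = 13.

13 measures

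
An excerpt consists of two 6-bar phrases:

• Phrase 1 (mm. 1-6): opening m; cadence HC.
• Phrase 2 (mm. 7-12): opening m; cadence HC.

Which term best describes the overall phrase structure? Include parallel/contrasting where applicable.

Both phrases have the same opening (m) and the same cadence (half cadence): the second is a restatement, not a consequent, so this is a repeated phrase rather than a period.

repeated phrase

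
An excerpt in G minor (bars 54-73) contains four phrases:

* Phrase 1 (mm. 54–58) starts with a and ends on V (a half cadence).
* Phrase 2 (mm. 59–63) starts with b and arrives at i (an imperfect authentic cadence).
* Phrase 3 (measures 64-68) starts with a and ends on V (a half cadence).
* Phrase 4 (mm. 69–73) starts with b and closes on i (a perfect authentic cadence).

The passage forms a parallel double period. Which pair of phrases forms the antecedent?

In a double period the first pair of phrases (ending imperfect authentic cadence) is the large antecedent and the second pair (ending perfect authentic cadence) is the large consequent; the antecedent is phrases 1 and 2.

phrases 1 and 2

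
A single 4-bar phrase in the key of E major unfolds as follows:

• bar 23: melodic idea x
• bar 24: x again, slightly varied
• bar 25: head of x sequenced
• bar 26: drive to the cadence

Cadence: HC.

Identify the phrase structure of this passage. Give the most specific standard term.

Basic idea (measure 23) + its repetition (m. 24) form the presentation; fragmentation and cadence (measures 25–26) form the continuation — the 4-bar whole is a sentence.

sentence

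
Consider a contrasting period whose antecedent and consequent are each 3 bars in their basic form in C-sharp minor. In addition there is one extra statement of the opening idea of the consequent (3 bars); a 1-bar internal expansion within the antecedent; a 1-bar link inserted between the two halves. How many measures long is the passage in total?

11 measures

Basic contrasting period: 3 + 3 = 6 bars.
6 (basic form) + 3 (extra statement) + 1 (internal expansion) + 1 (link) = 11.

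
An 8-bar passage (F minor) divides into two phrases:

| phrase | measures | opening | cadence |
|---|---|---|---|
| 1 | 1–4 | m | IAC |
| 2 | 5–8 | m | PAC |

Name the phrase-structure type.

parallel period

Phrase 1 ends with an imperfect authentic cadence (weaker) and phrase 2 with a perfect authentic cadence (stronger): antecedent + consequent = a period.
The two phrases open with the same material (m / m), so the period is parallel.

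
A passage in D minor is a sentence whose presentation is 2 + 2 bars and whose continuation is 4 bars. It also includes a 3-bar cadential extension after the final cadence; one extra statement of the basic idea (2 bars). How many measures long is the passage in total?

Basic sentence: 2 + 2 + 4 = 8 bars.
8 (basic form) + 3 (cadential extension) + 2 (extra statement) = 13.

13 measures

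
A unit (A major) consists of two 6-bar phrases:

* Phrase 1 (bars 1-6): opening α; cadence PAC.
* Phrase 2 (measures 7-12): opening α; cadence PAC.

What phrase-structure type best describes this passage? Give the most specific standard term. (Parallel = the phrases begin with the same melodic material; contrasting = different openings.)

Both phrases have the same opening (α) and the same cadence (perfect authentic cadence): the second is a restatement, not a consequent, so this is a repeated phrase rather than a period.

repeated phrase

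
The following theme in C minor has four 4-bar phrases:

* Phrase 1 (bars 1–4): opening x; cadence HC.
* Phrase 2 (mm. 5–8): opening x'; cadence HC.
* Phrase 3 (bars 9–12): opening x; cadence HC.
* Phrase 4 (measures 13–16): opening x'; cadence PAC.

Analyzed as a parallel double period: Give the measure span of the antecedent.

In a double period the four phrases pair into a large antecedent (phrases 1–2, ending half cadence) and a large consequent (phrases 3–4, ending perfect authentic cadence). The antecedent spans bars 1–8.

measures 1–8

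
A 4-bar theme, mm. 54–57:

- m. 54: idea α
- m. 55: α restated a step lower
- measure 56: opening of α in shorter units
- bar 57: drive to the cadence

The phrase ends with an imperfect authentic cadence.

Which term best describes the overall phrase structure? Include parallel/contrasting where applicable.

sentence

Basic idea (m. 54) + its repetition (measure 55) form the presentation; fragmentation and cadence (mm. 56–57) form the continuation — the 4-bar whole is a sentence.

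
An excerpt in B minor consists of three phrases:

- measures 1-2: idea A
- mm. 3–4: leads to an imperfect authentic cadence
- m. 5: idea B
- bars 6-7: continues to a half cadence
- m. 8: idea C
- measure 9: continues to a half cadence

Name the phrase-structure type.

The final phrase closes with a half cadence, which is not stronger than the preceding half cadence; the 3 phrases lack an overall antecedent–consequent design and so form a phrase group.

phrase group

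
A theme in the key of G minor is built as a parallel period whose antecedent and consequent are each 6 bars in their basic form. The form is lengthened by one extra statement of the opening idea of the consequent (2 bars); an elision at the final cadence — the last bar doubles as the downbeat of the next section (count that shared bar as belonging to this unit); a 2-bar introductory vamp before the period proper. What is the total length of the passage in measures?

16 measures

Basic parallel period: 6 + 6 = 12 bars.
12 (basic form) + 2 (extra statement) + 2 (introduction) = 16.
The elision shares a bar with the next section but does not change this unit's count.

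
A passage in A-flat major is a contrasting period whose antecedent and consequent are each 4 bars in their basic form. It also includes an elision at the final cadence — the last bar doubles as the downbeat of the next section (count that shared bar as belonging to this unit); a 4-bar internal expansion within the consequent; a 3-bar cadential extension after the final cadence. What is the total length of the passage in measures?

Basic contrasting period: 4 + 4 = 8 bars.
8 (basic form) + 4 (internal expansion) + 3 (cadential extension) = 15.
The elision shares a bar with the next section but does not change this unit's count.

15 measures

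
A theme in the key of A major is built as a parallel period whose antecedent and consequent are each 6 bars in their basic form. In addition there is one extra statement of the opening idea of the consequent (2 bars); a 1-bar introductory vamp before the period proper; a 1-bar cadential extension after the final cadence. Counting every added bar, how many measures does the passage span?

16 measures

Basic parallel period: 6 + 6 = 12 bars.
12 (basic form) + 2 (extra statement) + 1 (introduction) + 1 (cadential extension) = 16.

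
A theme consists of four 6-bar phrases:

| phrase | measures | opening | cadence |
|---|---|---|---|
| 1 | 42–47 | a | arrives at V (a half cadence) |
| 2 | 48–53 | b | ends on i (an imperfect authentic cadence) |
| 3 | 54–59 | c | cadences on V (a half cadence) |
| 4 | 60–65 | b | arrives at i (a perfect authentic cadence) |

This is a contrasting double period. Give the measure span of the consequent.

In a double period the first pair of phrases (ending imperfect authentic cadence) is the large antecedent and the second pair (ending perfect authentic cadence) is the large consequent; the consequent is measures 54–65.

measures 54–65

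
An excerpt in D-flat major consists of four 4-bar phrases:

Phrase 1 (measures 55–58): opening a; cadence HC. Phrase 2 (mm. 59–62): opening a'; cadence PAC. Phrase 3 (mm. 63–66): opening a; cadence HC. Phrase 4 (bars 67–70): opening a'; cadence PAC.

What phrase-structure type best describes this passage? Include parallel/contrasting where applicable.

repeated period

The cadence pattern HC–PAC–HC–PAC is weak–strong twice, and phrases 3–4 restate phrases 1–2: a period heard twice, not a double period (which would end weakly at phrase 2).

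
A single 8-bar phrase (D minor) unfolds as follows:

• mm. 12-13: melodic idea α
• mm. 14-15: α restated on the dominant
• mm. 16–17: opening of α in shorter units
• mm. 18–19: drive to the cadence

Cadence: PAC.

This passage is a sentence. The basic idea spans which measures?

measures 12–13

The presentation of a sentence is the basic idea (bars 12-13) plus its repetition (measures 14–15); the basic idea is therefore mm. 12–13.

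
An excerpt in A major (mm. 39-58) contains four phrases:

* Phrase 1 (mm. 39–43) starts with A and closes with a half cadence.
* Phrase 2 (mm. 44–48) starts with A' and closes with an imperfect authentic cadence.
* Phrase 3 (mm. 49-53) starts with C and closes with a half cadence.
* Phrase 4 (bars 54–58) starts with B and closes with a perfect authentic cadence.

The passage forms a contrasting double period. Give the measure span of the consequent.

In a double period the first pair of phrases (ending imperfect authentic cadence) is the large antecedent and the second pair (ending perfect authentic cadence) is the large consequent; the consequent is measures 49–58.

measures 49–58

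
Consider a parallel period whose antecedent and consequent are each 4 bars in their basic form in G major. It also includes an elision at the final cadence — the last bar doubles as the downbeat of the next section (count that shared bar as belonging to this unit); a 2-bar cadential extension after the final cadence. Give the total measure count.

Basic parallel period: 4 + 4 = 8 bars.
8 (basic form) + 2 (cadential extension) = 10.
The elision shares a bar with the next section but does not change this unit's count.

10 measures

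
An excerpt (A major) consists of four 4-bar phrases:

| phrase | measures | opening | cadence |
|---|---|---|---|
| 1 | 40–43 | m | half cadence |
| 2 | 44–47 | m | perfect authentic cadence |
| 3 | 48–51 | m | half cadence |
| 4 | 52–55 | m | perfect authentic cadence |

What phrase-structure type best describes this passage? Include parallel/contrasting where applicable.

The cadence pattern HC–PAC–HC–PAC is weak–strong twice, and phrases 3–4 restate phrases 1–2: a period heard twice, not a double period (which would end weakly at phrase 2).

repeated period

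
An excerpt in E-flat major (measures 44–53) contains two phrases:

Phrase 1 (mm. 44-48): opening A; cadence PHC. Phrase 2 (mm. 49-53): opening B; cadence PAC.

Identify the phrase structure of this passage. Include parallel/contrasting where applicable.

Phrase 1 ends with a Phrygian half cadence (weaker) and phrase 2 with a perfect authentic cadence (stronger): antecedent + consequent = a period.
The two phrases open with different material (A / B), so the period is contrasting.

contrasting period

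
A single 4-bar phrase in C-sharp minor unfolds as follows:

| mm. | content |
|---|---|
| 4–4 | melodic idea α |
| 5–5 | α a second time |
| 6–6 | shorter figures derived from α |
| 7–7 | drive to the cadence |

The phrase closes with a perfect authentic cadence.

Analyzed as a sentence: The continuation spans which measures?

measures 6–7

After the presentation (measures 4–5), the continuation covers the fragmentation through the cadence: mm. 6-7.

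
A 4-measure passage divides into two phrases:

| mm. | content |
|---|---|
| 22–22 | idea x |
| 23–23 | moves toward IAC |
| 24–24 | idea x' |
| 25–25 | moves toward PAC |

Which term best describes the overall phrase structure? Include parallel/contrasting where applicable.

Phrase 1 ends with an imperfect authentic cadence (weaker) and phrase 2 with a perfect authentic cadence (stronger): antecedent + consequent = a period.
The two phrases open with the same material (x / x'), so the period is parallel.

parallel period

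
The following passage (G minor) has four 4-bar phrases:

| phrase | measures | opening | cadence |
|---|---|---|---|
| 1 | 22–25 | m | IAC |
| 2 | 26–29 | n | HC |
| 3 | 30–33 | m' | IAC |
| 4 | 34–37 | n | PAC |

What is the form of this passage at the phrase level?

parallel double period

Four phrases in two halves: the first half (bars 22–29) ends with a half cadence, the second (measures 30-37) with a perfect authentic cadence — a large antecedent–consequent pair, i.e. a double period.
Phrase 3 begins with the same material as phrase 1, making it parallel.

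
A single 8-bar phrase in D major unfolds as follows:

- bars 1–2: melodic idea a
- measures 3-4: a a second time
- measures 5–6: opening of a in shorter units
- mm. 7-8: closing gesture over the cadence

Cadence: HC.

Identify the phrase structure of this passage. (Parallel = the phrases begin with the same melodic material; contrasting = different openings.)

sentence

Basic idea (mm. 1–2) + its repetition (bars 3–4) form the presentation; fragmentation and cadence (measures 5-8) form the continuation — the 8-bar whole is a sentence.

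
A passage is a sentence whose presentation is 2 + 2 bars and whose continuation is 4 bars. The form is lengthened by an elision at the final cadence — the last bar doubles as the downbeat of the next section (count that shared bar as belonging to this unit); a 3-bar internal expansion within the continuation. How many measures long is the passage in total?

Basic sentence: 2 + 2 + 4 = 8 bars.
8 (basic form) + 3 (internal expansion) = 11.
The elision shares a bar with the next section but does not change this unit's count.

11 measures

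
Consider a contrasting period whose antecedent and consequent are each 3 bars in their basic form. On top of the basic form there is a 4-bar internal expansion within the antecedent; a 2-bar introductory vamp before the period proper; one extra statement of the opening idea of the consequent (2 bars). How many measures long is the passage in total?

14 measures

Basic contrasting period: 3 + 3 = 6 bars.
6 (basic form) + 4 (internal expansion) + 2 (introduction) + 2 (extra statement) = 14.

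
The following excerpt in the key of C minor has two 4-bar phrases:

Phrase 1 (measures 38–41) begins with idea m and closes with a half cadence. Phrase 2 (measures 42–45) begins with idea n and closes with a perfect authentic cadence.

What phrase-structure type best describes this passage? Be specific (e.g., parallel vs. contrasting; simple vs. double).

contrasting period

Phrase 1 ends with a half cadence (weaker) and phrase 2 with a perfect authentic cadence (stronger): antecedent + consequent = a period.
The two phrases open with different material (m / n), so the period is contrasting.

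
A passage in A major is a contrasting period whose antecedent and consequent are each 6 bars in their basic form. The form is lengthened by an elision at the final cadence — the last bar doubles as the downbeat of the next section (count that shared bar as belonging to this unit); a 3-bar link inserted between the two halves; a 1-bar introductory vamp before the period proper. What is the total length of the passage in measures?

16 measures

Basic contrasting period: 6 + 6 = 12 bars.
12 (basic form) + 3 (link) + 1 (introduction) = 16.
The elision shares a bar with the next section but does not change this unit's count.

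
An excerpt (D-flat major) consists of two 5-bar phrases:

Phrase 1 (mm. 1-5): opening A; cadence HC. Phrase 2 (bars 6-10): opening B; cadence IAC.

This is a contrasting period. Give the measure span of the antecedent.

measures 1–5

The phrase ending with the weaker cadence (half cadence) is the antecedent; the one ending more conclusively (imperfect authentic cadence) is the consequent. The antecedent is measures 1–5.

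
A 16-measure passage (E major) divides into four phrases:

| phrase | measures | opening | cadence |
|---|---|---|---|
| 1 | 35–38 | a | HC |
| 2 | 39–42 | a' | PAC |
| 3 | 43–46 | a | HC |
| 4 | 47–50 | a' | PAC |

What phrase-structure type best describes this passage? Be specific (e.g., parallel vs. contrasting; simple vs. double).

The cadence pattern HC–PAC–HC–PAC is weak–strong twice, and phrases 3–4 restate phrases 1–2: a period heard twice, not a double period (which would end weakly at phrase 2).

repeated period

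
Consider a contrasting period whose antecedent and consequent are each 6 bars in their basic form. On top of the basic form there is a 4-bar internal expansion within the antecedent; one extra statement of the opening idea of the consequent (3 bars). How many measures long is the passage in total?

Basic contrasting period: 6 + 6 = 12 bars.
12 (basic form) + 4 (internal expansion) + 3 (extra statement) = 19.

19 measures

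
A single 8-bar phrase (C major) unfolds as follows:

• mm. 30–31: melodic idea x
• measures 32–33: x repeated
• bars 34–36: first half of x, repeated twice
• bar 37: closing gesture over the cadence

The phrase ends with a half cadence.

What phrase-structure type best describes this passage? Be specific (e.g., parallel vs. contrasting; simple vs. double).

Basic idea (mm. 30-31) + its repetition (mm. 32–33) form the presentation; fragmentation and cadence (mm. 34-37) form the continuation — the 8-bar whole is a sentence.

sentence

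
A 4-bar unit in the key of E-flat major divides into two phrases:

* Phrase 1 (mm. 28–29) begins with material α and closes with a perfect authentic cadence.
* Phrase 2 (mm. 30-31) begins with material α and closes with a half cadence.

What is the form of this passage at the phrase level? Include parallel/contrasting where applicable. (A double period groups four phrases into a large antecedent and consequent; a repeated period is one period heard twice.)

The second phrase closes with a half cadence, which is not stronger than the first phrase's perfect authentic cadence; without a weak→strong cadential pair there is no antecedent–consequent relationship, so this is a phrase group rather than a period.

phrase group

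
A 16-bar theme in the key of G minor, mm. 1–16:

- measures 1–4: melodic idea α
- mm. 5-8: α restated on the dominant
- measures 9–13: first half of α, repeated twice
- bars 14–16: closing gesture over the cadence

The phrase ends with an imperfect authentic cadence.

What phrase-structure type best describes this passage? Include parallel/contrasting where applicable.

sentence

Basic idea (mm. 1–4) + its repetition (bars 5–8) form the presentation; fragmentation and cadence (bars 9–16) form the continuation — the 16-bar whole is a sentence.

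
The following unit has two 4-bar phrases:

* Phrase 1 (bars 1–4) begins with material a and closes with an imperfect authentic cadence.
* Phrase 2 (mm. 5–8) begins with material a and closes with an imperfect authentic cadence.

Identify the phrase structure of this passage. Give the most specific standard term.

repeated phrase

Both phrases have the same opening (a) and the same cadence (imperfect authentic cadence): the second is a restatement, not a consequent, so this is a repeated phrase rather than a period.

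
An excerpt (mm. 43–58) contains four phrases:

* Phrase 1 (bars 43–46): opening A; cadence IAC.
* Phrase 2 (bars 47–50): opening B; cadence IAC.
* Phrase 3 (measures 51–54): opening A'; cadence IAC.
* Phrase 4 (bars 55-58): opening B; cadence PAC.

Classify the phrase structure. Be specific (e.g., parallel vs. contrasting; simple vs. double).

parallel double period

Four phrases in two halves: the first half (mm. 43–50) ends with an imperfect authentic cadence, the second (mm. 51–58) with a perfect authentic cadence — a large antecedent–consequent pair, i.e. a double period.
Phrase 3 begins with the same material as phrase 1, making it parallel.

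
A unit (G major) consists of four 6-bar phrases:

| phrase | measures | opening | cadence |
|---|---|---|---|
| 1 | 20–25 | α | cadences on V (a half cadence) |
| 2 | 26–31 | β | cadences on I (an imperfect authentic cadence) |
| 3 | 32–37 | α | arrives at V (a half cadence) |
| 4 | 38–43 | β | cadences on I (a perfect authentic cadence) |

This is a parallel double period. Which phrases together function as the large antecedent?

phrases 1 and 2

In a double period the first pair of phrases (ending imperfect authentic cadence) is the large antecedent and the second pair (ending perfect authentic cadence) is the large consequent; the antecedent is phrases 1 and 2.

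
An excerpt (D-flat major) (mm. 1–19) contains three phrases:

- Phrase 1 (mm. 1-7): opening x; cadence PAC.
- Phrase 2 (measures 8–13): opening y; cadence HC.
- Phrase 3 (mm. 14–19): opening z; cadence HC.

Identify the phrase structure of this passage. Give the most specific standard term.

phrase group

The final phrase closes with a half cadence, which is not stronger than the preceding half cadence; the 3 phrases lack an overall antecedent–consequent design and so form a phrase group.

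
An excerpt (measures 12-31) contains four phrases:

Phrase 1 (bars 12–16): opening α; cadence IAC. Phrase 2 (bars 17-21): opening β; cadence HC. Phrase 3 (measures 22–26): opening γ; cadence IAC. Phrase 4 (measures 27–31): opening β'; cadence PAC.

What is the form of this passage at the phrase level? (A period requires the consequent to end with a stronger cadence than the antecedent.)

Four phrases in two halves: the first half (mm. 12–21) ends with a half cadence, the second (mm. 22–31) with a perfect authentic cadence — a large antecedent–consequent pair, i.e. a double period.
Phrase 3 begins with different material from phrase 1, making it contrasting.

contrasting double period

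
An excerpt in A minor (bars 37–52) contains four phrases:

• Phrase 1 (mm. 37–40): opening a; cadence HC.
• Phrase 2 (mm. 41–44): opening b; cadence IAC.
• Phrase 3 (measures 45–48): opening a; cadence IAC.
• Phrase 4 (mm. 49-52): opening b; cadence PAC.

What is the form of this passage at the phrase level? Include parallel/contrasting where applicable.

parallel double period

Four phrases in two halves: the first half (bars 37–44) ends with an imperfect authentic cadence, the second (mm. 45–52) with a perfect authentic cadence — a large antecedent–consequent pair, i.e. a double period.
Phrase 3 begins with the same material as phrase 1, making it parallel.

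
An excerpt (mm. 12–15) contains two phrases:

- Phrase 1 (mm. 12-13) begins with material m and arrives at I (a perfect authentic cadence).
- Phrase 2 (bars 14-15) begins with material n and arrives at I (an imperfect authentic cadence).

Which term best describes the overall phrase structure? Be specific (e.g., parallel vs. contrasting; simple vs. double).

phrase group

The second phrase closes with an imperfect authentic cadence, which is not stronger than the first phrase's perfect authentic cadence; without a weak→strong cadential pair there is no antecedent–consequent relationship, so this is a phrase group rather than a period.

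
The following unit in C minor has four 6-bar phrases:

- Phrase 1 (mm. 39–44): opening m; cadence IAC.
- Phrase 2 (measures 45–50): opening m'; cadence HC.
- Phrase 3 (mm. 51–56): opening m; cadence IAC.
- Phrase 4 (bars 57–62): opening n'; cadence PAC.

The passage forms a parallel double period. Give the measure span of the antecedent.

In a double period the first pair of phrases (ending half cadence) is the large antecedent and the second pair (ending perfect authentic cadence) is the large consequent; the antecedent is measures 39–50.

measures 39–50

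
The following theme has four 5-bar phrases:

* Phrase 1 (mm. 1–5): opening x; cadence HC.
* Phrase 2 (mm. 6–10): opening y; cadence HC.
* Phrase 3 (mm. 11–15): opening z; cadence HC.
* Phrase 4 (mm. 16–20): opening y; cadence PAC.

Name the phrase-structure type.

contrasting double period

Four phrases in two halves: the first half (mm. 1–10) ends with a half cadence, the second (mm. 11–20) with a perfect authentic cadence — a large antecedent–consequent pair, i.e. a double period.
Phrase 3 begins with different material from phrase 1, making it contrasting.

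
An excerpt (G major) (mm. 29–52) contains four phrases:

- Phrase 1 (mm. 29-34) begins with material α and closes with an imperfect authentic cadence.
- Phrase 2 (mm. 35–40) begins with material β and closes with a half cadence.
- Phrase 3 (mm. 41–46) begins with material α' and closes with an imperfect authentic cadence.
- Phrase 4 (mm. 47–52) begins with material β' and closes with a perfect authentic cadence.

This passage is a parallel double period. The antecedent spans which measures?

In a double period the four phrases pair into a large antecedent (phrases 1–2, ending half cadence) and a large consequent (phrases 3–4, ending perfect authentic cadence). The antecedent spans bars 29-40.

measures 29–40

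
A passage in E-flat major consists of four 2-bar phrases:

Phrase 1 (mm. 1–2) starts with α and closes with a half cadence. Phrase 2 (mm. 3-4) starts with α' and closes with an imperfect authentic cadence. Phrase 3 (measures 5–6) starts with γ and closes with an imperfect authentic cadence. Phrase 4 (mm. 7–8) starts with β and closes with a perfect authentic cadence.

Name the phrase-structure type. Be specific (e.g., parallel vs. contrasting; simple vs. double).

Four phrases in two halves: the first half (mm. 1–4) ends with an imperfect authentic cadence, the second (bars 5-8) with a perfect authentic cadence — a large antecedent–consequent pair, i.e. a double period.
Phrase 3 begins with different material from phrase 1, making it contrasting.

contrasting double period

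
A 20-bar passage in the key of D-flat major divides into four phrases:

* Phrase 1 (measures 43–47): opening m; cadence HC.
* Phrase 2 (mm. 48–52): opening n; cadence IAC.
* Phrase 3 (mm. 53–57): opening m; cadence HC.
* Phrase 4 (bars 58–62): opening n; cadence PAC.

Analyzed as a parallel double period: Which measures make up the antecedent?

In a double period the four phrases pair into a large antecedent (phrases 1–2, ending imperfect authentic cadence) and a large consequent (phrases 3–4, ending perfect authentic cadence). The antecedent spans bars 43–52.

measures 43–52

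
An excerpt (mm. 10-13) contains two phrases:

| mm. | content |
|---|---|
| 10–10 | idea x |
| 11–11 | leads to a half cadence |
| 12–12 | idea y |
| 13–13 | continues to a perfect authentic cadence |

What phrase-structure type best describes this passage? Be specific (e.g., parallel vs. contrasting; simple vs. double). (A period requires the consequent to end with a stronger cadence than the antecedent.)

contrasting period

Phrase 1 ends with a half cadence (weaker) and phrase 2 with a perfect authentic cadence (stronger): antecedent + consequent = a period.
The two phrases open with different material (x / y), so the period is contrasting.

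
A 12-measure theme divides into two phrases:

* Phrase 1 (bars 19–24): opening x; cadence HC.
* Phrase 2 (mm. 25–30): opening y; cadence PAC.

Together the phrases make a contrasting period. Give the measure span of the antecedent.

The phrase ending with the weaker cadence (half cadence) is the antecedent; the one ending more conclusively (perfect authentic cadence) is the consequent. The antecedent is measures 19–24.

measures 19–24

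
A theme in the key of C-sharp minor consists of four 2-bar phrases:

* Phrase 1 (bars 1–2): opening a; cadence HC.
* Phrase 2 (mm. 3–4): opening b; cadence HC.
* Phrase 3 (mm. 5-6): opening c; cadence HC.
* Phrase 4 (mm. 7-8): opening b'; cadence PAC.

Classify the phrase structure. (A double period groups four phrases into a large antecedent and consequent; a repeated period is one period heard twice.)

Four phrases in two halves: the first half (mm. 1–4) ends with a half cadence, the second (mm. 5–8) with a perfect authentic cadence — a large antecedent–consequent pair, i.e. a double period.
Phrase 3 begins with different material from phrase 1, making it contrasting.

contrasting double period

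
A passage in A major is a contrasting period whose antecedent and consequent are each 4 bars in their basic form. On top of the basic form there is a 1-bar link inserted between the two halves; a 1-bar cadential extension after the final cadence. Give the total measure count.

10 measures

Basic contrasting period: 4 + 4 = 8 bars.
8 (basic form) + 1 (link) + 1 (cadential extension) = 10.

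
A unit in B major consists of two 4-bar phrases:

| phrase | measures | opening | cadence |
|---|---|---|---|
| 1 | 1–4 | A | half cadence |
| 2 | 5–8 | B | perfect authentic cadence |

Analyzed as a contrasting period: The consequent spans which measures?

The antecedent is the phrase ending with the weaker cadence (half cadence, phrase 1) and the consequent the one ending more conclusively (perfect authentic cadence, phrase 2); the consequent is bars 5-8.

measures 5–8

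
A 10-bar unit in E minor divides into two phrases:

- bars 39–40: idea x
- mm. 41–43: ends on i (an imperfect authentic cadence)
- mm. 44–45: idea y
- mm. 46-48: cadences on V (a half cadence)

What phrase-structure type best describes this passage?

The second phrase closes with a half cadence, which is not stronger than the first phrase's imperfect authentic cadence; without a weak→strong cadential pair there is no antecedent–consequent relationship, so this is a phrase group rather than a period.

phrase group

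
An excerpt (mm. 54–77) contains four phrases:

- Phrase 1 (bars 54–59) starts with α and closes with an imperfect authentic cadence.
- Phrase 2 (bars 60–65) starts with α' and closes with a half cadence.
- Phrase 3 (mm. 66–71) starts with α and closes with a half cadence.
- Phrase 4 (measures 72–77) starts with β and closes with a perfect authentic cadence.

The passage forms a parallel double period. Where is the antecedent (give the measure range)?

In a double period the four phrases pair into a large antecedent (phrases 1–2, ending half cadence) and a large consequent (phrases 3–4, ending perfect authentic cadence). The antecedent spans bars 54–65.

measures 54–65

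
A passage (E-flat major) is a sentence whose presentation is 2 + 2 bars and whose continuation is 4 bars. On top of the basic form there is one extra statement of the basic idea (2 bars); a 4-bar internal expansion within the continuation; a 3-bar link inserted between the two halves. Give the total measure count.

Basic sentence: 2 + 2 + 4 = 8 bars.
8 (basic form) + 2 (extra statement) + 4 (internal expansion) + 3 (link) = 17.

17 measures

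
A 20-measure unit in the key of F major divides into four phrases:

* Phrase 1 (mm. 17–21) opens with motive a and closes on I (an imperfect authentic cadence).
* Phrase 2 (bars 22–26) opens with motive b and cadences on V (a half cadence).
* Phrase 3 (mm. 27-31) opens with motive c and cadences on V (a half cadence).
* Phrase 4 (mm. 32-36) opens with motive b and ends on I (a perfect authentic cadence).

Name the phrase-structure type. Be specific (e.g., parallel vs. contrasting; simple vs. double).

contrasting double period

Four phrases in two halves: the first half (bars 17–26) ends with a half cadence, the second (mm. 27–36) with a perfect authentic cadence — a large antecedent–consequent pair, i.e. a double period.
Phrase 3 begins with different material from phrase 1, making it contrasting.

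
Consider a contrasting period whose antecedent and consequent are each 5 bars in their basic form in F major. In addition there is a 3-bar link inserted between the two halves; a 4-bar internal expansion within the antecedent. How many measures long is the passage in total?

Basic contrasting period: 5 + 5 = 10 bars.
10 (basic form) + 3 (link) + 4 (internal expansion) = 17.

17 measures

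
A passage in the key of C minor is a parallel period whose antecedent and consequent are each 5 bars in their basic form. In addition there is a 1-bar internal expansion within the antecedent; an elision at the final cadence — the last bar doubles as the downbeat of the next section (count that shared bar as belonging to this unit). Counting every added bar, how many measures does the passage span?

Basic parallel period: 5 + 5 = 10 bars.
10 (basic form) + 1 (internal expansion) = 11.
The elision shares a bar with the next section but does not change this unit's count.

11 measures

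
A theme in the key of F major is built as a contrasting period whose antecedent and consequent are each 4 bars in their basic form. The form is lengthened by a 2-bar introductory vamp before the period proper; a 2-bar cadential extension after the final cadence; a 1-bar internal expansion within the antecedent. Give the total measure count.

13 measures

Basic contrasting period: 4 + 4 = 8 bars.
8 (basic form) + 2 (introduction) + 2 (cadential extension) + 1 (internal expansion) = 13.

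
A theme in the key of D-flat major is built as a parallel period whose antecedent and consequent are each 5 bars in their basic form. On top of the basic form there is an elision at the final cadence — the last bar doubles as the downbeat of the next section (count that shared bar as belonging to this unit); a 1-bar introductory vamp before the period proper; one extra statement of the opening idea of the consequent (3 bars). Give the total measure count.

Basic parallel period: 5 + 5 = 10 bars.
10 (basic form) + 1 (introduction) + 3 (extra statement) = 14.
The elision shares a bar with the next section but does not change this unit's count.

14 measures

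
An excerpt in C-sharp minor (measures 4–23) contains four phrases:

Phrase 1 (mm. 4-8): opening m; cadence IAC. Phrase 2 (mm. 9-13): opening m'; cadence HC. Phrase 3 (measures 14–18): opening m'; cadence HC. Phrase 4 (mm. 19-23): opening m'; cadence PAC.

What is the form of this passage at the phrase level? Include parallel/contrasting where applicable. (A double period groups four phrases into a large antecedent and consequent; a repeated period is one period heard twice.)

Four phrases in two halves: the first half (mm. 4–13) ends with a half cadence, the second (bars 14–23) with a perfect authentic cadence — a large antecedent–consequent pair, i.e. a double period.
Phrase 3 begins with the same material as phrase 1, making it parallel.

parallel double period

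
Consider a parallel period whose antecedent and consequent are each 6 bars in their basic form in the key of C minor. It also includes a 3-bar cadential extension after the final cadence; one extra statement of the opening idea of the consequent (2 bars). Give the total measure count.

17 measures

Basic parallel period: 6 + 6 = 12 bars.
12 (basic form) + 3 (cadential extension) + 2 (extra statement) = 17.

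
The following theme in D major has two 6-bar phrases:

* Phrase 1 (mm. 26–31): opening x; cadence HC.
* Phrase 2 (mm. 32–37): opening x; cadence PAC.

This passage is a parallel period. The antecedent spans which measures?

measures 26–31

The antecedent is the phrase ending with the weaker cadence (half cadence, phrase 1) and the consequent the one ending more conclusively (perfect authentic cadence, phrase 2); the antecedent is mm. 26–31.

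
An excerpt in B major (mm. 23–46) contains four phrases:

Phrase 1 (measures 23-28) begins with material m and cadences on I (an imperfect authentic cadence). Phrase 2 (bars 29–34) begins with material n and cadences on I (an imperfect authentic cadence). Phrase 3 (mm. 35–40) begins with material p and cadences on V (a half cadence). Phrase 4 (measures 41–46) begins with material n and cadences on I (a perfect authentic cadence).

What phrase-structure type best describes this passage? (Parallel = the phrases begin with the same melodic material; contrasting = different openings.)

Four phrases in two halves: the first half (bars 23-34) ends with an imperfect authentic cadence, the second (bars 35-46) with a perfect authentic cadence — a large antecedent–consequent pair, i.e. a double period.
Phrase 3 begins with different material from phrase 1, making it contrasting.

contrasting double period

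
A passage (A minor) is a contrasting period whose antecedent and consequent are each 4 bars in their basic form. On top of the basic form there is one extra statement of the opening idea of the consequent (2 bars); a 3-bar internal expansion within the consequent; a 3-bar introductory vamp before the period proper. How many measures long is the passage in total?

16 measures

Basic contrasting period: 4 + 4 = 8 bars.
8 (basic form) + 2 (extra statement) + 3 (internal expansion) + 3 (introduction) = 16.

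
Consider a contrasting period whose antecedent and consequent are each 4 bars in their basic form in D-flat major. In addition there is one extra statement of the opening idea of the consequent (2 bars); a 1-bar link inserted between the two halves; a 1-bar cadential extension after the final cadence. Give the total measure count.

Basic contrasting period: 4 + 4 = 8 bars.
8 (basic form) + 2 (extra statement) + 1 (link) + 1 (cadential extension) = 12.

12 measures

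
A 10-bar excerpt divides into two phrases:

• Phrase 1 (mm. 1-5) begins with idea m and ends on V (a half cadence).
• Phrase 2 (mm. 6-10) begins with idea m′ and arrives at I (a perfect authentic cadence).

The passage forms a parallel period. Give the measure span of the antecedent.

The antecedent is the phrase ending with the weaker cadence (half cadence, phrase 1) and the consequent the one ending more conclusively (perfect authentic cadence, phrase 2); the antecedent is mm. 1–5.

measures 1–5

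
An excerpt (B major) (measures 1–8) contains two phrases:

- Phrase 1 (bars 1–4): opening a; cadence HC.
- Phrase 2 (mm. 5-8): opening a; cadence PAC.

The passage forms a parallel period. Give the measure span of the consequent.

The phrase ending with the weaker cadence (half cadence) is the antecedent; the one ending more conclusively (perfect authentic cadence) is the consequent. The consequent is measures 5–8.

measures 5–8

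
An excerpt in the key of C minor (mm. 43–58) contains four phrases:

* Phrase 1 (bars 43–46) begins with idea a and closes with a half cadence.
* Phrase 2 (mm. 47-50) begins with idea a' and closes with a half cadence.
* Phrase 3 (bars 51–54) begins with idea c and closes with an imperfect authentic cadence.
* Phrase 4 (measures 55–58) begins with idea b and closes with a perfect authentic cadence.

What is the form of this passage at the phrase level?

contrasting double period

Four phrases in two halves: the first half (mm. 43–50) ends with a half cadence, the second (mm. 51–58) with a perfect authentic cadence — a large antecedent–consequent pair, i.e. a double period.
Phrase 3 begins with different material from phrase 1, making it contrasting.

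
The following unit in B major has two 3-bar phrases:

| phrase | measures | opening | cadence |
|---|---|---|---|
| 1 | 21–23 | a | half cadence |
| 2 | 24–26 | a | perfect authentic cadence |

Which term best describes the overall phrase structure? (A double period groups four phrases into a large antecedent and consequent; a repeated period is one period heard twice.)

parallel period

Phrase 1 ends with a half cadence (weaker) and phrase 2 with a perfect authentic cadence (stronger): antecedent + consequent = a period.
The two phrases open with the same material (a / a), so the period is parallel.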